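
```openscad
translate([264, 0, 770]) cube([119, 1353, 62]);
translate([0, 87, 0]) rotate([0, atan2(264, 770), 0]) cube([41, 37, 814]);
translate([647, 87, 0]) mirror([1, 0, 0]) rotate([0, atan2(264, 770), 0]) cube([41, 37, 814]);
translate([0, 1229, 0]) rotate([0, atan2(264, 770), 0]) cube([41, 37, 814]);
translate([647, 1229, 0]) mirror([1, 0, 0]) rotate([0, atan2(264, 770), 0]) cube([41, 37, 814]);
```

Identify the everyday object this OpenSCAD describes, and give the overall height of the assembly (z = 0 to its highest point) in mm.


A sawhorse. The overall height is 832 mm.

A beam across two mirrored pairs of raked legs — a sawhorse. The beam's underside is at z = 770 (matching the legs' vertical rise in atan2(264, 770)) and the beam is 62 mm tall, so its top is at 770 + 62 = 832 mm. The raked legs top out at the beam's underside, so that is the highest point.


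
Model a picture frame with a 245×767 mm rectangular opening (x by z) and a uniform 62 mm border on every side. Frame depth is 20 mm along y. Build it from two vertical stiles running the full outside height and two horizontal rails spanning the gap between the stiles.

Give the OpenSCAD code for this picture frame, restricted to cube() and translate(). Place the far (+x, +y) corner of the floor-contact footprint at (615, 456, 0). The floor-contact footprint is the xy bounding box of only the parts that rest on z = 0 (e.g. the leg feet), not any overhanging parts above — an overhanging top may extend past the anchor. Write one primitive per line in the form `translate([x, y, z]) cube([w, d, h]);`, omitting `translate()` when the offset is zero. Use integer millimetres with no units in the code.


translate([246, 436, 0]) cube([62, 20, 891]);
translate([553, 436, 0]) cube([62, 20, 891]);
translate([308, 436, 0]) cube([245, 20, 62]);
translate([308, 436, 829]) cube([245, 20, 62]);


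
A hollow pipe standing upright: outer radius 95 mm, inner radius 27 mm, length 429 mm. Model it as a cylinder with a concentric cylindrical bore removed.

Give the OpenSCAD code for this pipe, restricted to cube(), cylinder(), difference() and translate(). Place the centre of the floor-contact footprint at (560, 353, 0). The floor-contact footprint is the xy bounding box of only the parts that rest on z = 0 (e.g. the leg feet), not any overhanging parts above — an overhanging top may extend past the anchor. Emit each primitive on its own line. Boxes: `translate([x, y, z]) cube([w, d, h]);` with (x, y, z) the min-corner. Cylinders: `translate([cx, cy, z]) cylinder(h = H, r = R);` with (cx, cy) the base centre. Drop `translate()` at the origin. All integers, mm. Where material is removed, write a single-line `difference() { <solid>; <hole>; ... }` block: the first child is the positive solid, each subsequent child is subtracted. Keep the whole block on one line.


difference() { translate([560, 353, 0]) cylinder(h = 429, r = 95); translate([560, 353, 0]) cylinder(h = 429, r = 27); }


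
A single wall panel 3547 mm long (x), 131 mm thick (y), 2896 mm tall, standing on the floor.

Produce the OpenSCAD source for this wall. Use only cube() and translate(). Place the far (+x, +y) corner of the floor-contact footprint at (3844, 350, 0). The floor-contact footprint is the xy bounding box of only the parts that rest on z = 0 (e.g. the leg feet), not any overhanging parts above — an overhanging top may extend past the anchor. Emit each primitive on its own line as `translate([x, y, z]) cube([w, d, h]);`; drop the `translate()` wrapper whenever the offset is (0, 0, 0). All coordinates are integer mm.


translate([297, 219, 0]) cube([3547, 131, 2896]);


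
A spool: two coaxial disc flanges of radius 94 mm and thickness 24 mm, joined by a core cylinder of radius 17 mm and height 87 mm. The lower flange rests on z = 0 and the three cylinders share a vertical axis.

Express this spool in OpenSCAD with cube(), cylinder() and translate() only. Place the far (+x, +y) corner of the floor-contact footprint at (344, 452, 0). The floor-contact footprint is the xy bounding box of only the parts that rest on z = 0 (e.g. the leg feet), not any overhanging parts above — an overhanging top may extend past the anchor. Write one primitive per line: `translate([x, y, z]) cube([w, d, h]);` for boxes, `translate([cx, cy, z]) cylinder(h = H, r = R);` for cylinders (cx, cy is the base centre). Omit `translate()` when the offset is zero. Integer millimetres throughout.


translate([250, 358, 0]) cylinder(h = 24, r = 94);
translate([250, 358, 24]) cylinder(h = 87, r = 17);
translate([250, 358, 111]) cylinder(h = 24, r = 94);


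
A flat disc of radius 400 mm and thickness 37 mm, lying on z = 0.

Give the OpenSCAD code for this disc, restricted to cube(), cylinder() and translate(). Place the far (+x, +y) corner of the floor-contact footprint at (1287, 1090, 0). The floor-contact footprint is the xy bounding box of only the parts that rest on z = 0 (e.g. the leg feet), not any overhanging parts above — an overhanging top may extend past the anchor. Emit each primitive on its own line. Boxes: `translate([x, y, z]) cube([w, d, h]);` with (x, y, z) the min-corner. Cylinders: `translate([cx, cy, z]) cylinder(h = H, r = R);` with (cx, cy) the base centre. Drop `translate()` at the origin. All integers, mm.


translate([887, 690, 0]) cylinder(h = 37, r = 400);


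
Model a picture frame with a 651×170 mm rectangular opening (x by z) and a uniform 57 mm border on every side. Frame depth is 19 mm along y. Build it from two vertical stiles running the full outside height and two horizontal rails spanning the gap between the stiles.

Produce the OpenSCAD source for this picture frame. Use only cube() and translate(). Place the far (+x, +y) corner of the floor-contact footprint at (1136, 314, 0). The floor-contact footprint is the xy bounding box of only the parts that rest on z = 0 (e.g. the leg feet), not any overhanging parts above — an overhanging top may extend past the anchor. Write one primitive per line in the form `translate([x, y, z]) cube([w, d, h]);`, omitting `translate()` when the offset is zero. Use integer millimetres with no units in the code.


translate([371, 295, 0]) cube([57, 19, 284]);
translate([1079, 295, 0]) cube([57, 19, 284]);
translate([428, 295, 0]) cube([651, 19, 57]);
translate([428, 295, 227]) cube([651, 19, 57]);


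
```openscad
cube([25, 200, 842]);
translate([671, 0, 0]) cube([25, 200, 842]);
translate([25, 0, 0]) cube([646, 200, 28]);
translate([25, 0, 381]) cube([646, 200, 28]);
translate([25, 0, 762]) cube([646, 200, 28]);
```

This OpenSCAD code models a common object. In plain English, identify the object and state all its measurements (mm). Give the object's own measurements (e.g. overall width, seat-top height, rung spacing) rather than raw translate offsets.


An open bookshelf. Two side panels, each 25 mm thick, 200 mm deep and 842 mm tall, stand 696 mm apart (outside-to-outside). Between them sit 3 shelves, each 28 mm thick and 200 mm deep, spanning the full gap between the sides. The bottom shelf rests on the floor (its underside at z = 0) and the clear gap between one shelf's top and the next shelf's underside is 353 mm.


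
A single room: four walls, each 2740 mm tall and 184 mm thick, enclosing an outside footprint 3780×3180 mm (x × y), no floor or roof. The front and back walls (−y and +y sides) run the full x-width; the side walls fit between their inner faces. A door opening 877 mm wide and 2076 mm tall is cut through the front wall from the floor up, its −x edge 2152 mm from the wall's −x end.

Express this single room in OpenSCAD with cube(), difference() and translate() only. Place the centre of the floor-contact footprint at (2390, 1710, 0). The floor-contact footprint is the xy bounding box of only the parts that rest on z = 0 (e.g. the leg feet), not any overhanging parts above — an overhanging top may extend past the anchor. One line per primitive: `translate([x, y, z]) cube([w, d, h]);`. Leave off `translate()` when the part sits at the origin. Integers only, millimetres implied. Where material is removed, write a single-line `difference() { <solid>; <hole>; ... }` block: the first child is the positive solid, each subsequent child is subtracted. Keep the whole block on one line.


difference() { translate([500, 120, 0]) cube([3780, 184, 2740]); translate([2652, 120, 0]) cube([877, 184, 2076]); }
translate([500, 3116, 0]) cube([3780, 184, 2740]);
translate([500, 304, 0]) cube([184, 2812, 2740]);
translate([4096, 304, 0]) cube([184, 2812, 2740]);


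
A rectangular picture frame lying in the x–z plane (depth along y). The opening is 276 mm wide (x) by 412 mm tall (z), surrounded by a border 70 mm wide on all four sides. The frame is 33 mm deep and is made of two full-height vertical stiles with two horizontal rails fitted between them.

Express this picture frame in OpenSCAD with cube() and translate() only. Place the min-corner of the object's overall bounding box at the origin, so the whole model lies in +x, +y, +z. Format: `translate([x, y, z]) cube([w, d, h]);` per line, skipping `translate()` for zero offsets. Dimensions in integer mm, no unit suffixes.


cube([70, 33, 552]);
translate([346, 0, 0]) cube([70, 33, 552]);
translate([70, 0, 0]) cube([276, 33, 70]);
translate([70, 0, 482]) cube([276, 33, 70]);


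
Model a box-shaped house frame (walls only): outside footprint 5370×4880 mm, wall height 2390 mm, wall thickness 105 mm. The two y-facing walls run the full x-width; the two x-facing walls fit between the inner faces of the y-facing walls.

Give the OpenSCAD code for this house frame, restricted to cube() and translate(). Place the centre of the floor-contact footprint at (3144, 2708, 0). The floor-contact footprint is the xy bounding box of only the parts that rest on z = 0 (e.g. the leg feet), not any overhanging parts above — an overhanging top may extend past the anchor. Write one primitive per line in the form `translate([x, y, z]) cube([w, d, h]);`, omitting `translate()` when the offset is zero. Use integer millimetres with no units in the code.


translate([459, 268, 0]) cube([5370, 105, 2390]);
translate([459, 5043, 0]) cube([5370, 105, 2390]);
translate([459, 373, 0]) cube([105, 4670, 2390]);
translate([5724, 373, 0]) cube([105, 4670, 2390]);


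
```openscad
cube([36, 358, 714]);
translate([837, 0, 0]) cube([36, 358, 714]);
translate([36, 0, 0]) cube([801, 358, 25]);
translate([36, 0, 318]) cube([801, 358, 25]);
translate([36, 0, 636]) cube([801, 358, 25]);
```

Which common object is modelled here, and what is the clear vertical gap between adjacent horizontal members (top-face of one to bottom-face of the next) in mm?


A bookshelf. The clear shelf gap is 293 mm.

Two tall side panels with 3 horizontal boards between them — a bookshelf. The first two shelf undersides are at z = 0 and z = 318; with shelf thickness 25, the clear gap is 318 − 0 − 25 = 293 mm.


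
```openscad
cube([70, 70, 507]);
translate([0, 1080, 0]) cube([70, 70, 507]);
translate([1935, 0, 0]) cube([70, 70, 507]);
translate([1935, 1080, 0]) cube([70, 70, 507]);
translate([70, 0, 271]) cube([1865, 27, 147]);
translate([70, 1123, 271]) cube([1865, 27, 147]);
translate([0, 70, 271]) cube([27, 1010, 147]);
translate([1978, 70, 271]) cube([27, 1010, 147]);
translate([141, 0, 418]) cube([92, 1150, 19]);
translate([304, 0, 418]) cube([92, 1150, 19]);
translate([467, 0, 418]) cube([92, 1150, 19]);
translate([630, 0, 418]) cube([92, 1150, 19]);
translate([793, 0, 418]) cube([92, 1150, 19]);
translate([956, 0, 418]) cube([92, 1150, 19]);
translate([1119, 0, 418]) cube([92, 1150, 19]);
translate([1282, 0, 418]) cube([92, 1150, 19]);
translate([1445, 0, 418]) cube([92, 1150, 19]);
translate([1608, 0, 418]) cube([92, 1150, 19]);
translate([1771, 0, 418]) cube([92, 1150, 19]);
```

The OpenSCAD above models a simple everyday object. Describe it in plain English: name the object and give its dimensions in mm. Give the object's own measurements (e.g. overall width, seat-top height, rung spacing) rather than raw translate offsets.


A bed frame 2005 mm long (x) by 1150 mm wide (y). Four 70×70 mm corner posts, 507 mm tall, at the corners of the footprint. Four rails of 27 mm thickness and 147 mm height run between adjacent posts with their undersides at z = 271 mm, their outer faces flush with the outside of the frame (the two x-running rails run between the posts' inner faces; the two y-running rails run between the posts' inner faces). 11 slats, each 92 mm wide (x) and 19 mm thick, lie across the top of the two x-running rails, running the full 1150 mm width of the frame in y; along x they sit between the end posts with a 71 mm gap after the −x posts and between neighbouring slats, leaving 72 mm before the +x posts.


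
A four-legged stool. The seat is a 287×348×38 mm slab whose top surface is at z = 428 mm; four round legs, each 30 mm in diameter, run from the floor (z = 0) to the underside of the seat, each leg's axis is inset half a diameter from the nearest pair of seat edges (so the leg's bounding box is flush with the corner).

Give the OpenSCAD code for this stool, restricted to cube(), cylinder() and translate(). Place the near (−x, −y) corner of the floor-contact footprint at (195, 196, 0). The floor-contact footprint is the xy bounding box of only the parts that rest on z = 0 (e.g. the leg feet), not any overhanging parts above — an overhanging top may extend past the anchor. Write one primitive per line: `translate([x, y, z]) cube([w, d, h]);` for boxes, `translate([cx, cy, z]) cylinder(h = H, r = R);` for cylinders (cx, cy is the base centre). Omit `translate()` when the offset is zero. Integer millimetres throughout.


// leg_h = 428 - 38 = 390
translate([195, 196, 390]) cube([287, 348, 38]);
translate([210, 211, 0]) cylinder(h = 390, r = 15);
translate([467, 211, 0]) cylinder(h = 390, r = 15);
translate([210, 529, 0]) cylinder(h = 390, r = 15);
translate([467, 529, 0]) cylinder(h = 390, r = 15);


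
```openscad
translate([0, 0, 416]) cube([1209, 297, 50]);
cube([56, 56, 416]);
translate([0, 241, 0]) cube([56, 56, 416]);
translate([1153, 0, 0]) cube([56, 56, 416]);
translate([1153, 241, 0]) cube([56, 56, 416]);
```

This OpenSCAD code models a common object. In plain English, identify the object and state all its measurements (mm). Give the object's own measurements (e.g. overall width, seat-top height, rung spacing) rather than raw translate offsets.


A long wooden bench with a 1209 mm (x) × 297 mm (y) seat, 50 mm thick, its top surface 466 mm above the floor. Four 56 mm square legs at the seat corners, flush with the edges, run from z = 0 to the seat underside.


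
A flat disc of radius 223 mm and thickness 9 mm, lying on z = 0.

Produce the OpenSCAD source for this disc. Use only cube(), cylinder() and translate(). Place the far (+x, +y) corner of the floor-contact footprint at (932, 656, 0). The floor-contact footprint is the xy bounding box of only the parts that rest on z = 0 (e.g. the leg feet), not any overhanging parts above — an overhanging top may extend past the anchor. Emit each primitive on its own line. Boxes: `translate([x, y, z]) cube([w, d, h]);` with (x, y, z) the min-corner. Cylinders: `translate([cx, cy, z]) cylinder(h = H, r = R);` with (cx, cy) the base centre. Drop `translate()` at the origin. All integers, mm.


translate([709, 433, 0]) cylinder(h = 9, r = 223);


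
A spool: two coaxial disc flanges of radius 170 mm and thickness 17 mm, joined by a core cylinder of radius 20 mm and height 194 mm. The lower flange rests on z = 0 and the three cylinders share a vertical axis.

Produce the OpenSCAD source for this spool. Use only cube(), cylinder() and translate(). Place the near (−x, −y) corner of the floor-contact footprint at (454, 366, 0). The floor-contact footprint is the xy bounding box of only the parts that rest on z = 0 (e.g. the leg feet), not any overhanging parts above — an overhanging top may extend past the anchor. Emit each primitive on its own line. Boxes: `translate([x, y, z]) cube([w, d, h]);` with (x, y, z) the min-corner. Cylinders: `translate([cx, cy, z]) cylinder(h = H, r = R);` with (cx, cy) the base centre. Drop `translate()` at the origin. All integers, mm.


translate([624, 536, 0]) cylinder(h = 17, r = 170);
translate([624, 536, 17]) cylinder(h = 194, r = 20);
translate([624, 536, 211]) cylinder(h = 17, r = 170);


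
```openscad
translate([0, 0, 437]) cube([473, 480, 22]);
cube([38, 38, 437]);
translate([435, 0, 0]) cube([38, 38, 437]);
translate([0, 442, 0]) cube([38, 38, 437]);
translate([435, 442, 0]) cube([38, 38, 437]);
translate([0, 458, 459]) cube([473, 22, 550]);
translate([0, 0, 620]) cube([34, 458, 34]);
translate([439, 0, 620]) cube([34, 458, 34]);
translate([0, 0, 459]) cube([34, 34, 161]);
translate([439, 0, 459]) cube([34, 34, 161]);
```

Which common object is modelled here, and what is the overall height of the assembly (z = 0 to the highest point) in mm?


A chair. The overall height is 1009 mm.

A slab on four corner posts with a tall panel at the back — a chair. The seat slab sits at z = 437 with thickness 22, and the 550 mm backrest starts at the seat top, so the overall height is 437 + 22 + 550 = 1009 mm.


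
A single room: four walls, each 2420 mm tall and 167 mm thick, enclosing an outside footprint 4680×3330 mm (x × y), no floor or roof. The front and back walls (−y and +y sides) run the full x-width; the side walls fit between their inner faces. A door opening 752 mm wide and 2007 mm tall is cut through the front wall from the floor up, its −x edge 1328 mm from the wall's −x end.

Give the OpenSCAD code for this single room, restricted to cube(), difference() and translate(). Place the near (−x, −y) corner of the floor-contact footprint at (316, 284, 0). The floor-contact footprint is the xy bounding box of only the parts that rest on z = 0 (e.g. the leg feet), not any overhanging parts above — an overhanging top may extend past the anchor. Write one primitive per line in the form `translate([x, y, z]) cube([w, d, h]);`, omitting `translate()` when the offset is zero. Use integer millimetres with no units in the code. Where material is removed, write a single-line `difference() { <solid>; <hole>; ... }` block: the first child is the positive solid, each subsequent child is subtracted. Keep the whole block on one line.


difference() { translate([316, 284, 0]) cube([4680, 167, 2420]); translate([1644, 284, 0]) cube([752, 167, 2007]); }
translate([316, 3447, 0]) cube([4680, 167, 2420]);
translate([316, 451, 0]) cube([167, 2996, 2420]);
translate([4829, 451, 0]) cube([167, 2996, 2420]);


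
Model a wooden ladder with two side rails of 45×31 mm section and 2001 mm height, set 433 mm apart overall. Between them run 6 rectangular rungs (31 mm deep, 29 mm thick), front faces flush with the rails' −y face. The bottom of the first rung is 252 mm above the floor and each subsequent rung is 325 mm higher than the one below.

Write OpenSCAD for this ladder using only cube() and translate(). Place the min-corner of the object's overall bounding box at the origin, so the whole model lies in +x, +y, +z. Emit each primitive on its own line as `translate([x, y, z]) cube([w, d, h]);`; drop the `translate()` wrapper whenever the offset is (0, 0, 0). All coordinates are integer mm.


cube([45, 31, 2001]);
translate([388, 0, 0]) cube([45, 31, 2001]);
translate([45, 0, 252]) cube([343, 31, 29]);
translate([45, 0, 577]) cube([343, 31, 29]);
translate([45, 0, 902]) cube([343, 31, 29]);
translate([45, 0, 1227]) cube([343, 31, 29]);
translate([45, 0, 1552]) cube([343, 31, 29]);
translate([45, 0, 1877]) cube([343, 31, 29]);


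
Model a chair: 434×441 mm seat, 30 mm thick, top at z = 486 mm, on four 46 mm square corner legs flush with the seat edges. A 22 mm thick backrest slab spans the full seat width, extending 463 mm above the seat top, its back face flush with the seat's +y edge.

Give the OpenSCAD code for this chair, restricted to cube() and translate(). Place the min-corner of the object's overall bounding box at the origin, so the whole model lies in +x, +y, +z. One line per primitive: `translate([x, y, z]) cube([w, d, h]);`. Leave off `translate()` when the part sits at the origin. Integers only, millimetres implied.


// leg_h = 486 - 30 = 456
translate([0, 0, 456]) cube([434, 441, 30]);
cube([46, 46, 456]);
translate([388, 0, 0]) cube([46, 46, 456]);
translate([0, 395, 0]) cube([46, 46, 456]);
translate([388, 395, 0]) cube([46, 46, 456]);
translate([0, 419, 486]) cube([434, 22, 463]);


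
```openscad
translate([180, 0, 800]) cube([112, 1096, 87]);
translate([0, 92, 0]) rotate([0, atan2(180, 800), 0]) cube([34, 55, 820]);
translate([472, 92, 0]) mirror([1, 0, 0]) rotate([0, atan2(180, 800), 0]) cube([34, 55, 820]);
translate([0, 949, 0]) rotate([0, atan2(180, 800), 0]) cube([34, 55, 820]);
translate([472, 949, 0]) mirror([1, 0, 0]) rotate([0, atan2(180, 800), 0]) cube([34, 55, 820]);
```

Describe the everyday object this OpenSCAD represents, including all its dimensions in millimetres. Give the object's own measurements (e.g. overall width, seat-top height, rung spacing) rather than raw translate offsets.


A sawhorse. A 112×1096×87 mm beam (x, y, z) sits on two A-frame leg pairs. Each pair is two raked legs of 34×55 mm section (55 mm along y) splaying symmetrically in x. Each leg rises 800 mm vertically over 180 mm of horizontal reach and is 820 mm long along its own axis. Every leg's outer bottom edge rests on the floor and its outer top edge meets a bottom edge of the beam — the left legs (tilting toward +x) meet the beam's −x bottom edge, the right legs (their mirror images, tilting toward −x) meet its +x bottom edge — so the leg tops tuck under the beam, the beam's underside is 800 mm above the floor, and the feet are 472 mm apart outside-to-outside with the beam centred between them. The two leg pairs are set in 92 mm from either end of the beam.


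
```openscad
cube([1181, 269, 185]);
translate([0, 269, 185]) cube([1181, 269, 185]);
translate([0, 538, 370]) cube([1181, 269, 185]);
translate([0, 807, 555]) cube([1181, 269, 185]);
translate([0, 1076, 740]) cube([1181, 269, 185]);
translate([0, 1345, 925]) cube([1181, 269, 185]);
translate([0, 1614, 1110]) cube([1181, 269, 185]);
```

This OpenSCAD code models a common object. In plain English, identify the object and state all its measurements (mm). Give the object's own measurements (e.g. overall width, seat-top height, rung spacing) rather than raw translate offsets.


A straight staircase of 7 solid steps. Each step is 1181 mm wide (x), 269 mm deep (y, the going) and 185 mm tall (the rise). The first step rests on the floor; each subsequent step sits one going further in +y and one rise higher in +z, directly behind and above the previous step with no overlap.


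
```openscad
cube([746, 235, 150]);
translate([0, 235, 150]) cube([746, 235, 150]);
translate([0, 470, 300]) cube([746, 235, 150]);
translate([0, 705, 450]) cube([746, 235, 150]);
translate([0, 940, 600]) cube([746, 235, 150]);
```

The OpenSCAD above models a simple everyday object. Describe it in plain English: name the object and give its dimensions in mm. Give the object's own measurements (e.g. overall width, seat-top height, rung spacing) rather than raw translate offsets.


A straight staircase of 5 solid steps. Each step is 746 mm wide (x), 235 mm deep (y, the going) and 150 mm tall (the rise). The first step rests on the floor; each subsequent step sits one going further in +y and one rise higher in +z, directly behind and above the previous step with no overlap.


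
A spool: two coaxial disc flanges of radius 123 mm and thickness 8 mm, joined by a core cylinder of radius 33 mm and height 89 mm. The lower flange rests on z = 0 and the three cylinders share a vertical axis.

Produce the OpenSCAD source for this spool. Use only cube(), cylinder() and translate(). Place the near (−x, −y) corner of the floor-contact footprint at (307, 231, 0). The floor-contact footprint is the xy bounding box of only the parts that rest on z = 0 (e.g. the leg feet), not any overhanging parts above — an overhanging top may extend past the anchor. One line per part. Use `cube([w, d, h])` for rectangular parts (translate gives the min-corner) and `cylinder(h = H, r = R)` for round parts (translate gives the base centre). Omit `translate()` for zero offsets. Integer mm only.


translate([430, 354, 0]) cylinder(h = 8, r = 123);
translate([430, 354, 8]) cylinder(h = 89, r = 33);
translate([430, 354, 97]) cylinder(h = 8, r = 123);


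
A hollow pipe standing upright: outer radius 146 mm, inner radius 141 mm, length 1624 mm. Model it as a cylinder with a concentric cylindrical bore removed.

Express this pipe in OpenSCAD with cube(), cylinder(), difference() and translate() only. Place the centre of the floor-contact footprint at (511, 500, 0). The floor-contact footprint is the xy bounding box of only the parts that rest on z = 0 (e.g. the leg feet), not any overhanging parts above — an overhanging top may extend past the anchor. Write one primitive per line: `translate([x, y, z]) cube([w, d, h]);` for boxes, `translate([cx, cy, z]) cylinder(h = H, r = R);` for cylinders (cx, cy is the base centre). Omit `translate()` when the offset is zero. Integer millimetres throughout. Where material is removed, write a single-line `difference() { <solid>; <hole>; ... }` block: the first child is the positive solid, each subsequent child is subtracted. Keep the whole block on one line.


difference() { translate([511, 500, 0]) cylinder(h = 1624, r = 146); translate([511, 500, 0]) cylinder(h = 1624, r = 141); }


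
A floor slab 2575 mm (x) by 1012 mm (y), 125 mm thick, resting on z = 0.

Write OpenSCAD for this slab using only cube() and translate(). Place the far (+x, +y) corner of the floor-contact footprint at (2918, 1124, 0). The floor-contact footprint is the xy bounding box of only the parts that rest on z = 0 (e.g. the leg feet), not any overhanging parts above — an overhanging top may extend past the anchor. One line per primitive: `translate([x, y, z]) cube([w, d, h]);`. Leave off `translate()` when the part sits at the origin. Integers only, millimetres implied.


translate([343, 112, 0]) cube([2575, 1012, 125]);


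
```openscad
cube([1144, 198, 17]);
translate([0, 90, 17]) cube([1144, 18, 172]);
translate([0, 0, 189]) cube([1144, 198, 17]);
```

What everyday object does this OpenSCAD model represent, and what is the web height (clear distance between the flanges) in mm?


An I-beam. The web height is 172 mm.

Two wide flanges with a thin centred web — an I-beam. Overall 206 mm minus two 17 mm flanges gives a web of 206 − 2·17 = 172 mm.


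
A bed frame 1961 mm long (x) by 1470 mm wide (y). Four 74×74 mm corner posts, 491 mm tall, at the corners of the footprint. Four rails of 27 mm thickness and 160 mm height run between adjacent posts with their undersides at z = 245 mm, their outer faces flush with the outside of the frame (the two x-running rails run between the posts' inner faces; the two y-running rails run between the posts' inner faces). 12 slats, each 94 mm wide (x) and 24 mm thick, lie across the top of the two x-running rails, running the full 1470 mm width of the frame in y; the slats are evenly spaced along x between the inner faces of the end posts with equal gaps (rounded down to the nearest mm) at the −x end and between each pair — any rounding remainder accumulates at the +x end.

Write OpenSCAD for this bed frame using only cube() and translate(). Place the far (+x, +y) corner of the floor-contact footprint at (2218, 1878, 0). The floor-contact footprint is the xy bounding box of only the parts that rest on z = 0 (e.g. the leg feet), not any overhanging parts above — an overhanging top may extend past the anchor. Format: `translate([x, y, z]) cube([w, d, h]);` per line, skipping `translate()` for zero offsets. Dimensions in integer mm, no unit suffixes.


translate([257, 408, 0]) cube([74, 74, 491]);
translate([257, 1804, 0]) cube([74, 74, 491]);
translate([2144, 408, 0]) cube([74, 74, 491]);
translate([2144, 1804, 0]) cube([74, 74, 491]);
translate([331, 408, 245]) cube([1813, 27, 160]);
translate([331, 1851, 245]) cube([1813, 27, 160]);
translate([257, 482, 245]) cube([27, 1322, 160]);
translate([2191, 482, 245]) cube([27, 1322, 160]);
translate([383, 408, 405]) cube([94, 1470, 24]);
translate([529, 408, 405]) cube([94, 1470, 24]);
translate([675, 408, 405]) cube([94, 1470, 24]);
translate([821, 408, 405]) cube([94, 1470, 24]);
translate([967, 408, 405]) cube([94, 1470, 24]);
translate([1113, 408, 405]) cube([94, 1470, 24]);
translate([1259, 408, 405]) cube([94, 1470, 24]);
translate([1405, 408, 405]) cube([94, 1470, 24]);
translate([1551, 408, 405]) cube([94, 1470, 24]);
translate([1697, 408, 405]) cube([94, 1470, 24]);
translate([1843, 408, 405]) cube([94, 1470, 24]);
translate([1989, 408, 405]) cube([94, 1470, 24]);


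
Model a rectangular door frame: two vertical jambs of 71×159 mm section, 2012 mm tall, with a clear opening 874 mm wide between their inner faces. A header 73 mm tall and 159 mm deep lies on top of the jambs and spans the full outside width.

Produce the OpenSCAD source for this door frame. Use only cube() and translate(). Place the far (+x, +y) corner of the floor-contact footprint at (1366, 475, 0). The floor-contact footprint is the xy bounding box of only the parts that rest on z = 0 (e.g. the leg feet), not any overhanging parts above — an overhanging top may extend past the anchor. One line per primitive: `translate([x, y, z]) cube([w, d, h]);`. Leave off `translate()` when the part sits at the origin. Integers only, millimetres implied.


translate([350, 316, 0]) cube([71, 159, 2012]);
translate([1295, 316, 0]) cube([71, 159, 2012]);
translate([350, 316, 2012]) cube([1016, 159, 73]);


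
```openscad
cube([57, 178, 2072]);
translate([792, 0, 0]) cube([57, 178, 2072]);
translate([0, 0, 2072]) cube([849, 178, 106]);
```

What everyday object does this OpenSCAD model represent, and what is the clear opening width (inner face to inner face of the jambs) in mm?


A door frame. The clear opening width is 735 mm.

Two 2072 mm tall posts with a header on top — a door frame. The left jamb is 57 mm wide at x = 0; the right jamb starts at x = 792. The clear opening is 792 − 57 = 735 mm.


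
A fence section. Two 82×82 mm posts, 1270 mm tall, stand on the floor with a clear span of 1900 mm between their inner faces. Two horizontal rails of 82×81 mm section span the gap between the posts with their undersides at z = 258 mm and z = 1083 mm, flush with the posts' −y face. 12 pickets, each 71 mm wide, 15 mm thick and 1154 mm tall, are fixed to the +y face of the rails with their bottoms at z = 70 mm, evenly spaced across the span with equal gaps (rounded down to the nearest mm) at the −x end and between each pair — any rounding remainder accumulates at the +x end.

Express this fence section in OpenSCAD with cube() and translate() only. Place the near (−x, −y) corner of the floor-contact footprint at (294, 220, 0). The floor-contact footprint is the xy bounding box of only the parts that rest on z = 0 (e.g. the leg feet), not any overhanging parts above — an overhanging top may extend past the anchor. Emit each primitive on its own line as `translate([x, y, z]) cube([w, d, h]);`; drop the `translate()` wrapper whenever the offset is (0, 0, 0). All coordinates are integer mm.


translate([294, 220, 0]) cube([82, 82, 1270]);
translate([2276, 220, 0]) cube([82, 82, 1270]);
translate([376, 220, 258]) cube([1900, 82, 81]);
translate([376, 220, 1083]) cube([1900, 82, 81]);
translate([456, 302, 70]) cube([71, 15, 1154]);
translate([607, 302, 70]) cube([71, 15, 1154]);
translate([758, 302, 70]) cube([71, 15, 1154]);
translate([909, 302, 70]) cube([71, 15, 1154]);
translate([1060, 302, 70]) cube([71, 15, 1154]);
translate([1211, 302, 70]) cube([71, 15, 1154]);
translate([1362, 302, 70]) cube([71, 15, 1154]);
translate([1513, 302, 70]) cube([71, 15, 1154]);
translate([1664, 302, 70]) cube([71, 15, 1154]);
translate([1815, 302, 70]) cube([71, 15, 1154]);
translate([1966, 302, 70]) cube([71, 15, 1154]);
translate([2117, 302, 70]) cube([71, 15, 1154]);


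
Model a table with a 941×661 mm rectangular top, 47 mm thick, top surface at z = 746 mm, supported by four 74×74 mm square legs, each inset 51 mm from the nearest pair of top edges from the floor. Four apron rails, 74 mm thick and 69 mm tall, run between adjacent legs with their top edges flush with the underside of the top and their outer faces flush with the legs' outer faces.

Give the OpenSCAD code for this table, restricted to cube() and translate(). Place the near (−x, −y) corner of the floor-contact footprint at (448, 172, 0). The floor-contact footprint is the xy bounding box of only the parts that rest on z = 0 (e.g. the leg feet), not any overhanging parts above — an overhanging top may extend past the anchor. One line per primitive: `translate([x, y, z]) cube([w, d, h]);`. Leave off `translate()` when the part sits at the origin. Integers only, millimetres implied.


// leg_h = 746 - 47 = 699
// apron z = 699 - 69 = 630
translate([397, 121, 699]) cube([941, 661, 47]);
translate([448, 172, 0]) cube([74, 74, 699]);
translate([1213, 172, 0]) cube([74, 74, 699]);
translate([448, 657, 0]) cube([74, 74, 699]);
translate([1213, 657, 0]) cube([74, 74, 699]);
translate([522, 172, 630]) cube([691, 74, 69]);
translate([522, 657, 630]) cube([691, 74, 69]);
translate([448, 246, 630]) cube([74, 411, 69]);
translate([1213, 246, 630]) cube([74, 411, 69]);


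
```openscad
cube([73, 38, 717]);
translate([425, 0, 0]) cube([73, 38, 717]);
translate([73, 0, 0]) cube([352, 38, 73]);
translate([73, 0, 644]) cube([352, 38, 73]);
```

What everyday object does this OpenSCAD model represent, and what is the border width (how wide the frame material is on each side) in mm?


A picture frame. The border width is 73 mm.

Four thin pieces enclosing a rectangular opening — a picture frame. The two full-height stiles are 717 mm tall; the top rail sits at z = 644 and is 73 mm tall, so the border above the opening is 717 − 644 = 73 mm, matching the stile x-width.


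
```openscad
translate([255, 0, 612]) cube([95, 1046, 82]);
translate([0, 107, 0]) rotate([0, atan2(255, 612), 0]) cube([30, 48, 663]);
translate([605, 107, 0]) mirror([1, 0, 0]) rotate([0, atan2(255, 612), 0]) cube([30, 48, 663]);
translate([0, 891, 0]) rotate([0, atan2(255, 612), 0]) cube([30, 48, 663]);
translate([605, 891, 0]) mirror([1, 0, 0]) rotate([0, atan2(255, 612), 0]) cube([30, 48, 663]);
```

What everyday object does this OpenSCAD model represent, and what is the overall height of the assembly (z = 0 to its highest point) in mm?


A sawhorse. The overall height is 694 mm.

A beam across two mirrored pairs of raked legs — a sawhorse. The beam's underside is at z = 612 (matching the legs' vertical rise in atan2(255, 612)) and the beam is 82 mm tall, so its top is at 612 + 82 = 694 mm. The raked legs top out at the beam's underside, so that is the highest point.


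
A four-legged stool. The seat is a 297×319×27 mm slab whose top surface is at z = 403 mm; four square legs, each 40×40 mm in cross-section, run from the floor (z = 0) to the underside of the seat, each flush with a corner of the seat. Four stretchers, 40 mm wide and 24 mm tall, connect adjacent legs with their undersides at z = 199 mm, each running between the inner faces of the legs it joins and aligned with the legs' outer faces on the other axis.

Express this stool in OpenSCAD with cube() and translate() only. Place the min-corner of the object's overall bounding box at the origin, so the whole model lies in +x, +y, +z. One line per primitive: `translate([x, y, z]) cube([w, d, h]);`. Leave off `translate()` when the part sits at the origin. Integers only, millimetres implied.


// leg_h = 403 - 27 = 376
// stretcher span = 297 - 2*40 = 217
translate([0, 0, 376]) cube([297, 319, 27]);
cube([40, 40, 376]);
translate([257, 0, 0]) cube([40, 40, 376]);
translate([0, 279, 0]) cube([40, 40, 376]);
translate([257, 279, 0]) cube([40, 40, 376]);
translate([40, 0, 199]) cube([217, 40, 24]);
translate([40, 279, 199]) cube([217, 40, 24]);
translate([0, 40, 199]) cube([40, 239, 24]);
translate([257, 40, 199]) cube([40, 239, 24]);


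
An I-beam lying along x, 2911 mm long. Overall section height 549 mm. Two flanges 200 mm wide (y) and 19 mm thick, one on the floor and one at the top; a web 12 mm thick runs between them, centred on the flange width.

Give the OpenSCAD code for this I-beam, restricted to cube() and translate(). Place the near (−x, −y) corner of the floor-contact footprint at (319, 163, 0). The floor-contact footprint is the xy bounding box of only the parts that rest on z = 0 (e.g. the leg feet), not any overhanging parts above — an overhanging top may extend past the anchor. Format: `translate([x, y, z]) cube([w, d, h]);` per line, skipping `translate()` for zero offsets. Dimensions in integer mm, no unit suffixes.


translate([319, 163, 0]) cube([2911, 200, 19]);
translate([319, 257, 19]) cube([2911, 12, 511]);
translate([319, 163, 530]) cube([2911, 200, 19]);


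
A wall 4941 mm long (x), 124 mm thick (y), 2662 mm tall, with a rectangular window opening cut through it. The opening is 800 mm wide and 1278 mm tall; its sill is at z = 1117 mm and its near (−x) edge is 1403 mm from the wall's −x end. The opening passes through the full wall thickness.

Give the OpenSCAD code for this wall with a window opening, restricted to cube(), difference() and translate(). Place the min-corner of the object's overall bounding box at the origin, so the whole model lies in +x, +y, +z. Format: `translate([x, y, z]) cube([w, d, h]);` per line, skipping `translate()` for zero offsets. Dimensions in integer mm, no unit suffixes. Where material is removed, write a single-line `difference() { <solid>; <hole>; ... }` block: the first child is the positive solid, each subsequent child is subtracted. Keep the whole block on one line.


difference() { cube([4941, 124, 2662]); translate([1403, 0, 1117]) cube([800, 124, 1278]); }


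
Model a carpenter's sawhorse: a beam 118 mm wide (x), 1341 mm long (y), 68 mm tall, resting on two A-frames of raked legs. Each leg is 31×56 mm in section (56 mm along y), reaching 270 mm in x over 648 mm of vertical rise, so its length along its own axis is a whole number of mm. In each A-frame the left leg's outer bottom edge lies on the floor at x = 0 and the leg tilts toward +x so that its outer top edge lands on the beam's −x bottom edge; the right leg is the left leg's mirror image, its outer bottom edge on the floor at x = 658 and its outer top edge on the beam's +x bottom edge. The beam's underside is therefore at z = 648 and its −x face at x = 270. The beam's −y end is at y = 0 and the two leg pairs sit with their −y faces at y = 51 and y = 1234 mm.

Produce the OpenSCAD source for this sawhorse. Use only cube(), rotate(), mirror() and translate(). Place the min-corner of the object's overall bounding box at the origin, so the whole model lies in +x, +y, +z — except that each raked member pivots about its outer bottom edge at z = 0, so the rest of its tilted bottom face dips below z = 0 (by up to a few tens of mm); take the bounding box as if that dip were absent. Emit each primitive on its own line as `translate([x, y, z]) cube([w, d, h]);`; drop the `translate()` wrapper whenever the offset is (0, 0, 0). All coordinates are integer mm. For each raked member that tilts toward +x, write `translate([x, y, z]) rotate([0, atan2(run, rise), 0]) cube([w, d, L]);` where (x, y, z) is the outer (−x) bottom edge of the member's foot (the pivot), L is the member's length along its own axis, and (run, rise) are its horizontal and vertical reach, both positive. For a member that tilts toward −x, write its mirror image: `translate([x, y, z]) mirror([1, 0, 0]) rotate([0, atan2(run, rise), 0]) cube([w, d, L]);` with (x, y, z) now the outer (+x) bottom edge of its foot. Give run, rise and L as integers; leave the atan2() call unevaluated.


translate([270, 0, 648]) cube([118, 1341, 68]);
translate([0, 51, 0]) rotate([0, atan2(270, 648), 0]) cube([31, 56, 702]);
translate([658, 51, 0]) mirror([1, 0, 0]) rotate([0, atan2(270, 648), 0]) cube([31, 56, 702]);
translate([0, 1234, 0]) rotate([0, atan2(270, 648), 0]) cube([31, 56, 702]);
translate([658, 1234, 0]) mirror([1, 0, 0]) rotate([0, atan2(270, 648), 0]) cube([31, 56, 702]);
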